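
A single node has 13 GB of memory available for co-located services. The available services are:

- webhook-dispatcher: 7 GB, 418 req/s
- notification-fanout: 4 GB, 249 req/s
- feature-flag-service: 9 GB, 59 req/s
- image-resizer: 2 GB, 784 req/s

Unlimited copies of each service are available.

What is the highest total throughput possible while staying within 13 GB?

Density check — image-resizer 392.00, notification-fanout 62.25, webhook-dispatcher 59.71, feature-flag-service 6.56 are the best per GB.
The ratio ordering already packs tightly: 6×image-resizer, 12 GB, 4704.
That's the maximum — no swap from here does better than 4704.

4704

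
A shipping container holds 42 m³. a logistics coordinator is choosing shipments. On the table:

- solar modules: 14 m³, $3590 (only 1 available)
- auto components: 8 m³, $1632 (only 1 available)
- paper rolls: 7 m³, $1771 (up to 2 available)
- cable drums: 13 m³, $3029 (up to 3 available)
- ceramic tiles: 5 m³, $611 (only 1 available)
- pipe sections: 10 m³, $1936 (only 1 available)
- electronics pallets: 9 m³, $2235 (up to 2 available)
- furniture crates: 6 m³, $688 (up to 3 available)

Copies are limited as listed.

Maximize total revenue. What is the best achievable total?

10161

By revenue per m³: solar modules 256.43, paper rolls 253.00, electronics pallets 248.33, cable drums 233.00 lead.
Taking the top-ratio shipments first gives solar modules + 2×paper rolls + ceramic tiles + electronics pallets for 9978 (42 m³).
Dropping ceramic tiles and electronics pallets frees 14 m³; slotting in cable drums (13 m³) lifts the total to 10161 at 41 m³.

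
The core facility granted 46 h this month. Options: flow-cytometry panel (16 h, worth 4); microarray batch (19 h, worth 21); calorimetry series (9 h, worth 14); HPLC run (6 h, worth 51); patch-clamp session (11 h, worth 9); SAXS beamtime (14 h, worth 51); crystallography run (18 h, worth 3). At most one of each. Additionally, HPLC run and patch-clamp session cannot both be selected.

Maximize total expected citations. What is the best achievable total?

Microarray batch + HPLC run + SAXS beamtime uses 39 of the 46 h and totals 123.
Runner-up flow-cytometry panel + calorimetry series + HPLC run + SAXS beamtime tops out at 120.

123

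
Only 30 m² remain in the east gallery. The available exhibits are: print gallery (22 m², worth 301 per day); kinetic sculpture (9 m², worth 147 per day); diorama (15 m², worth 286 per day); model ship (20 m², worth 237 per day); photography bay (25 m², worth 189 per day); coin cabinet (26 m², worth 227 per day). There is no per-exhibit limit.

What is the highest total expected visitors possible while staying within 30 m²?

572

Taking 2×diorama: 30 m² used, 572 in expected visitors.
Every other selection either busts 30 m² or fails to beat 572.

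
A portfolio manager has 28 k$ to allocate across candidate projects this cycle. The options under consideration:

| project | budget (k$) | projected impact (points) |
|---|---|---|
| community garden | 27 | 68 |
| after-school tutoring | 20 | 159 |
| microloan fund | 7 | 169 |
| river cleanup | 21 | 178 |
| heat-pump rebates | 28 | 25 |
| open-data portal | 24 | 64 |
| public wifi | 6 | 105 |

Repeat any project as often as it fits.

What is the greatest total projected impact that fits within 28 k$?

4×microloan fund uses 28 of the 28 k$ and totals 676.
Nothing else within 28 k$ beats 676.

676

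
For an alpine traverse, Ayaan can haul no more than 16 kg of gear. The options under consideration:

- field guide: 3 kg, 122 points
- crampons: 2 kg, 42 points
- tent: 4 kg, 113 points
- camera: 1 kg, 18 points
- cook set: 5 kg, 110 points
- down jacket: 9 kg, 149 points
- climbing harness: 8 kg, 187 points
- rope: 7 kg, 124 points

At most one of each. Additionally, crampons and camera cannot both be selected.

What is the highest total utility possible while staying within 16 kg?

440

By utility per kg: field guide 40.67, tent 28.25, climbing harness 23.38, cook set 22.00 lead.
Field guide + tent + camera + climbing harness uses 16 of the 16 kg and totals 440.
Nothing else feasible within 16 kg beats 440.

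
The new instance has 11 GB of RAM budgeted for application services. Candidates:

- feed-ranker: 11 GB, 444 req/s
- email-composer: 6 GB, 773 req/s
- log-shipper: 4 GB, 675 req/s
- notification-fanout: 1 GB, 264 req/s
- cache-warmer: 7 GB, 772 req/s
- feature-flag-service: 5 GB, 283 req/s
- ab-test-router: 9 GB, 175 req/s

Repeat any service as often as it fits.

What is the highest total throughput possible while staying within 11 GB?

2904

The ratio ordering already packs tightly: 11×notification-fanout, 11 GB, 2904.
That's the maximum — no swap from here does better than 2904.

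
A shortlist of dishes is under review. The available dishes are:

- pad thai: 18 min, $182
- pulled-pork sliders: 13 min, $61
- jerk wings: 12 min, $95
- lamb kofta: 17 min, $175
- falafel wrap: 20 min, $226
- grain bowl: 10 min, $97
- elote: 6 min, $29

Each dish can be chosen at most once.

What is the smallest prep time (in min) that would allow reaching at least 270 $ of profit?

27

Minimise min subject to total profit ≥ 270.
lamb kofta + grain bowl reaches 272 using 27 min.
Below 27 min the best achievable stays under 270.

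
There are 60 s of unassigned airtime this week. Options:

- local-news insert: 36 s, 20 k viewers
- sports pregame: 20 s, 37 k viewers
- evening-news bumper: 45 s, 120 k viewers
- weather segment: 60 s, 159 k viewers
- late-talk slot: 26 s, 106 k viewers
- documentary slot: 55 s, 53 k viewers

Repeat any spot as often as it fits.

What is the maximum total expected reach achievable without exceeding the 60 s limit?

212

Ranking by ratio (expected reach/s): late-talk slot 4.08, evening-news bumper 2.67, weather segment 2.65.
Taking 2×late-talk slot: 52 s used, 212 in expected reach.
No other feasible combination exceeds 212.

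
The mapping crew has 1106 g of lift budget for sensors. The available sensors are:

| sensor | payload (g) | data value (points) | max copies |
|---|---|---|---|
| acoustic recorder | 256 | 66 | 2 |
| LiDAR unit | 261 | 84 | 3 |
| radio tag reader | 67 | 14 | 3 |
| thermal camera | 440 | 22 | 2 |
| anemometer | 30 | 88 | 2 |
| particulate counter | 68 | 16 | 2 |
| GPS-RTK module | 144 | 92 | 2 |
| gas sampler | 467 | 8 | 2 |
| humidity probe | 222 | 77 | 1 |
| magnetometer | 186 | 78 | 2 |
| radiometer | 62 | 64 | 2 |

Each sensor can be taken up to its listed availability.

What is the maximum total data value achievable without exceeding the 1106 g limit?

728

By data value per g: anemometer 2.93, radiometer 1.03, GPS-RTK module 0.64 lead.
Filling by ratio: 2×anemometer + 2×GPS-RTK module + humidity probe + 2×magnetometer + 2×radiometer for 721, with 40 g left unused.
The 222 g tied up in humidity probe is better spent on LiDAR unit — total rises to 728 (1105 g).
The spare 1 g is too small for any remaining sensor, and no exchange beats 728.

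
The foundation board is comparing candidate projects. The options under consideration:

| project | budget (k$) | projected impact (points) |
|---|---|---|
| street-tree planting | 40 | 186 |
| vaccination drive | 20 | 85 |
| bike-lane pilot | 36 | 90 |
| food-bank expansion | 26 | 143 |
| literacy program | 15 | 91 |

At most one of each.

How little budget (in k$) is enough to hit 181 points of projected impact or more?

40

Look for the lowest-budget combination reaching 181.
Taking street-tree planting gives 186 (≥ 181) for 40 k$.
Below 40 k$ the best achievable stays under 181.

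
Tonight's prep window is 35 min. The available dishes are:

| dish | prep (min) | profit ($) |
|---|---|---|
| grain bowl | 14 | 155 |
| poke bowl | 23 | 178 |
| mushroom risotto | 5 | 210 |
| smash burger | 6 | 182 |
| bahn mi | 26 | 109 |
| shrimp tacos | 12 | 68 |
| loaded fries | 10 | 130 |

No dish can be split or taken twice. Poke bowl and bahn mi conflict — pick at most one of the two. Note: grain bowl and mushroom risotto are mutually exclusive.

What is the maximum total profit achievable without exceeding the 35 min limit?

590

Mushroom risotto + smash burger + shrimp tacos + loaded fries uses 33 of the 35 min and totals 590.
An exhaustive check of the 128 subsets confirms 590.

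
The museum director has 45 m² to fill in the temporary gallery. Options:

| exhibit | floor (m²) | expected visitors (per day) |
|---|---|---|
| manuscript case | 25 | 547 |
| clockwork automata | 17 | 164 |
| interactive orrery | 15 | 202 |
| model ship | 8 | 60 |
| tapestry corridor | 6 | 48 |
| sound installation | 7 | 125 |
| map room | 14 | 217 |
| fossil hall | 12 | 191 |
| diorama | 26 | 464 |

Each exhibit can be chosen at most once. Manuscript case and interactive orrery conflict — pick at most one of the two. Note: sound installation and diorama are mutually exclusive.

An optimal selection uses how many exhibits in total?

The maximum expected visitors within 45 m² is 863.
manuscript case + sound installation + fossil hall hits 863 at 44 m².
Any selection reaching 863 contains exactly 3 exhibits.

3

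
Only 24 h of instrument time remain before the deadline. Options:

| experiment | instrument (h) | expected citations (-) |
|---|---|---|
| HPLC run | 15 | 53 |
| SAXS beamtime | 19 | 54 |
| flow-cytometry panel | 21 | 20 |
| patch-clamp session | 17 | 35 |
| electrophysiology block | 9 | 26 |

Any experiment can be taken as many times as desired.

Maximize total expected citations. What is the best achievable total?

Ranking by ratio (expected citations/h): HPLC run 3.53, electrophysiology block 2.89, SAXS beamtime 2.84.
Taking HPLC run + electrophysiology block: 24 h used, 79 in expected citations.
No other feasible combination exceeds 79.

79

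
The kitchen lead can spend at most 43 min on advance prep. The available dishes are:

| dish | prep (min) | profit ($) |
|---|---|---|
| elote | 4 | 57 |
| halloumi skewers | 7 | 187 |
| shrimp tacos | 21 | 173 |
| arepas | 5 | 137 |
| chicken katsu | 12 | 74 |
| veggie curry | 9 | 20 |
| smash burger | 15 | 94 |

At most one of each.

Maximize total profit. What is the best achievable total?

554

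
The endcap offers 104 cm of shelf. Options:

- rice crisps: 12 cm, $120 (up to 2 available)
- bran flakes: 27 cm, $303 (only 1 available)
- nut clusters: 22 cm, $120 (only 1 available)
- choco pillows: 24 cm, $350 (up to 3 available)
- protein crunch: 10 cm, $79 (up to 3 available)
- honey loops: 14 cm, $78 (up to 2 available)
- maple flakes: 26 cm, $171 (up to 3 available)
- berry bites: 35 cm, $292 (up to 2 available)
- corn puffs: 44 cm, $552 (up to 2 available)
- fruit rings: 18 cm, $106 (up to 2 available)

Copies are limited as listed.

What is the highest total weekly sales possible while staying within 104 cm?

Ranking by ratio (weekly sales/cm): choco pillows 14.58, corn puffs 12.55, bran flakes 11.22, rice crisps 10.00.
Greedy by ratio would take bran flakes + 3×choco pillows: 99 cm used, total 1353.
Replace bran flakes and choco pillows with rice crisps + corn puffs: the trade gains 19 net, giving 1372 at 104 cm.

1372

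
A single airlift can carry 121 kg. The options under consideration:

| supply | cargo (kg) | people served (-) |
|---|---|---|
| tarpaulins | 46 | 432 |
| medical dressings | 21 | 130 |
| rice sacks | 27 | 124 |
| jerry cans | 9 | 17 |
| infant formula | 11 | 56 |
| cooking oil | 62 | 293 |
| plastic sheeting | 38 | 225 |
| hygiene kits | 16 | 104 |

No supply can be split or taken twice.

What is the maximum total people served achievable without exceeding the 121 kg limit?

Density check — tarpaulins 9.39, hygiene kits 6.50, medical dressings 6.19, plastic sheeting 5.92 are the best per kg.
The ratio ordering already packs tightly: tarpaulins + medical dressings + plastic sheeting + hygiene kits, 121 kg, 891.

891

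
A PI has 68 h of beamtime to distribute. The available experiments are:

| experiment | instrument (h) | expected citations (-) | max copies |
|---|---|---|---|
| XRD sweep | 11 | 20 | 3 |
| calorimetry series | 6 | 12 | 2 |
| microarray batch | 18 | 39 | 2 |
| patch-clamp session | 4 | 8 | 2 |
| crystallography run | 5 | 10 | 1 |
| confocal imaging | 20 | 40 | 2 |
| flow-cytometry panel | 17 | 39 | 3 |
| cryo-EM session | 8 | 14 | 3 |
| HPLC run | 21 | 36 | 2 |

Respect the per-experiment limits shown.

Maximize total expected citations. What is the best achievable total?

Ranking by ratio (expected citations/h): flow-cytometry panel 2.29, microarray batch 2.17, calorimetry series 2.00, patch-clamp session 2.00.
The ratio heuristic lands on 2×calorimetry series + patch-clamp session + 3×flow-cytometry panel (149) but leaves 1 h idle.
The 4 h tied up in patch-clamp session is better spent on crystallography run — total rises to 151 (68 h).
Every other selection either busts 68 h or exceeds an availability limit or fails to beat 151.

151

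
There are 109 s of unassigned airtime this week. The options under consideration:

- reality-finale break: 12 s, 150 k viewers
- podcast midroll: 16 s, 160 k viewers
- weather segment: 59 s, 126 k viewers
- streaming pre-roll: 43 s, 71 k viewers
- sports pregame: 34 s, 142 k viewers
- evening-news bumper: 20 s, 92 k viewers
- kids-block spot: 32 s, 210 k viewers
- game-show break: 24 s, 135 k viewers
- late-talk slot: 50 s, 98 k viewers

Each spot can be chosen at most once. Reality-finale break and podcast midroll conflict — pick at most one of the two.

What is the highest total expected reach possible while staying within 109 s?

Best packing: podcast midroll + sports pregame + kids-block spot + game-show break — 106 s, 647 total.
Nothing else feasible within 109 s beats 647.

647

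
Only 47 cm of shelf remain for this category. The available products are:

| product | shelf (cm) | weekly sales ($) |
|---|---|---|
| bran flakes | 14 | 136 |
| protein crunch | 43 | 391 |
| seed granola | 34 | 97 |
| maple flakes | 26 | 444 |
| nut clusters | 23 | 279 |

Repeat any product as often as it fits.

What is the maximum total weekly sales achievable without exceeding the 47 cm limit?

580

Taking bran flakes + maple flakes: 40 cm used, 580 in weekly sales.
The spare 7 cm is too small for any remaining product, and no exchange beats 580.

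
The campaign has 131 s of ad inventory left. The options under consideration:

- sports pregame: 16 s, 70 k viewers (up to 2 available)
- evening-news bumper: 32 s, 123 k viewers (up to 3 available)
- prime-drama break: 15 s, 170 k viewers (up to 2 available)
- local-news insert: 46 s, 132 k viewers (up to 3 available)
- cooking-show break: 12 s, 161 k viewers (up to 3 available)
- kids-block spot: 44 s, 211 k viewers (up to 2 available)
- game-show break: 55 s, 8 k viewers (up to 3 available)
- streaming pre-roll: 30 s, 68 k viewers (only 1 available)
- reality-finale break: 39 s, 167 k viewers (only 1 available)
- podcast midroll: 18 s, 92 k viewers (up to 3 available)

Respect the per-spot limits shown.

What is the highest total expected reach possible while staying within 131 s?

1126

Density check — cooking-show break 13.42, prime-drama break 11.33, podcast midroll 5.11, kids-block spot 4.80 are the best per s.
A density-first pass picks 2×prime-drama break + 3×cooking-show break + 3×podcast midroll — 1099 at 120 s.
Replace 2×podcast midroll with kids-block spot: the trade gains 27 net, giving 1126 at 128 s.
Every other selection either busts 131 s or exceeds an availability limit or fails to beat 1126.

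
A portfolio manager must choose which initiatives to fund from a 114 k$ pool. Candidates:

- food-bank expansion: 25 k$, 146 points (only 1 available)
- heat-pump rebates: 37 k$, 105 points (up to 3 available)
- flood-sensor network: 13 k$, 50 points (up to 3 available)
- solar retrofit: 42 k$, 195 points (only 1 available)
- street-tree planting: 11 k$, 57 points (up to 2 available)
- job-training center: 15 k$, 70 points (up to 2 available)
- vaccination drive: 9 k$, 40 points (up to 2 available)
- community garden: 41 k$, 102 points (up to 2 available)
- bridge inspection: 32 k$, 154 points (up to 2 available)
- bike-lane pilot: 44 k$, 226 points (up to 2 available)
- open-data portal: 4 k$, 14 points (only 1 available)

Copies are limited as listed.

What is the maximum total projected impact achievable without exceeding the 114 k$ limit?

Greedy by ratio would take food-bank expansion + 2×street-tree planting + job-training center + bike-lane pilot + open-data portal: 110 k$ used, total 570.
Replace 2×street-tree planting and job-training center and open-data portal with bike-lane pilot: the trade gains 28 net, giving 598 at 113 k$.
Nothing else within 114 k$ beats 598.

598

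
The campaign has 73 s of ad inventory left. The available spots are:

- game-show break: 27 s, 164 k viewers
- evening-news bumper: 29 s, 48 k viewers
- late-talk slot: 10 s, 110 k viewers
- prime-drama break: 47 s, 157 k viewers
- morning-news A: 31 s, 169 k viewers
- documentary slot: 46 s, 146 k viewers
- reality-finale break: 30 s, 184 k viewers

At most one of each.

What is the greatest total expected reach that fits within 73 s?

463

A density-first pass picks game-show break + late-talk slot + reality-finale break — 458 at 67 s.
Replace game-show break with morning-news A: the trade gains 5 net, giving 463 at 71 s.
The spare 2 s is too small for any remaining spot, and no exchange beats 463.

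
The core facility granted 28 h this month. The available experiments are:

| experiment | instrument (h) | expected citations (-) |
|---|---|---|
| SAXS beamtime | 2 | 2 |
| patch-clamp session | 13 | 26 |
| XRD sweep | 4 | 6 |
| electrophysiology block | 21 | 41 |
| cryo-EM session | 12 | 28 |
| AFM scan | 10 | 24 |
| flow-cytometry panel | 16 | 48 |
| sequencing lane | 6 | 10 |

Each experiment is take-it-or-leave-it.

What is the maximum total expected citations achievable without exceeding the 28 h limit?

76

A density-first pass picks SAXS beamtime + AFM scan + flow-cytometry panel — 74 at 28 h.
Dropping SAXS beamtime and AFM scan frees 12 h; slotting in cryo-EM session (12 h) lifts the total to 76 at 28 h.
No other feasible combination exceeds 76.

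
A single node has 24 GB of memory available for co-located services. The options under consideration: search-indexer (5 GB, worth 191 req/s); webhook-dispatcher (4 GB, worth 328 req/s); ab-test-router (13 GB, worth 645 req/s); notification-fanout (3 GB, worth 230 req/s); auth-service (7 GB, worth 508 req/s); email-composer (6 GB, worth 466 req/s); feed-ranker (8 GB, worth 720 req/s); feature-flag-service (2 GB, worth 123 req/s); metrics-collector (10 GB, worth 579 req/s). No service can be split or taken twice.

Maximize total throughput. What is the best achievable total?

Density check — feed-ranker 90.00, webhook-dispatcher 82.00, email-composer 77.67 are the best per GB.
Taking the top-ratio services first gives webhook-dispatcher + notification-fanout + email-composer + feed-ranker + feature-flag-service for 1867 (23 GB).
Dropping webhook-dispatcher and feature-flag-service frees 6 GB; slotting in auth-service (7 GB) lifts the total to 1924 at 24 GB.
The closest alternative, webhook-dispatcher + notification-fanout + auth-service + feed-ranker + feature-flag-service, reaches only 1909.

1924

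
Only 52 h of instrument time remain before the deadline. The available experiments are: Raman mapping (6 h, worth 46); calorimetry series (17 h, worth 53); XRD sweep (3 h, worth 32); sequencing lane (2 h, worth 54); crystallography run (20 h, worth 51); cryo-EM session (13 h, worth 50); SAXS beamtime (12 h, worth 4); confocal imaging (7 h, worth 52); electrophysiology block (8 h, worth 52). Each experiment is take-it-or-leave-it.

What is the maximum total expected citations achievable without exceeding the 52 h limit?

293

Taking the top-ratio experiments first gives Raman mapping + XRD sweep + sequencing lane + cryo-EM session + SAXS beamtime + confocal imaging + electrophysiology block for 290 (51 h).
Replace Raman mapping and SAXS beamtime with calorimetry series: the trade gains 3 net, giving 293 at 50 h.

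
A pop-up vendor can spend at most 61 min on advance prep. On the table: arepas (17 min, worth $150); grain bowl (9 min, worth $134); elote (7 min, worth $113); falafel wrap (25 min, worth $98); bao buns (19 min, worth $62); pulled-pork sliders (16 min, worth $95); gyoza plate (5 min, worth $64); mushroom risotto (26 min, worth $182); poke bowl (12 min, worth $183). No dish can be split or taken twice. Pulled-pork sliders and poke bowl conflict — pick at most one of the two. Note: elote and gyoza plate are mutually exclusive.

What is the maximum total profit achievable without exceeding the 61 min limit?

612

Taking grain bowl + elote + mushroom risotto + poke bowl: 54 min used, 612 in profit.
An exhaustive check of the 512 subsets confirms 612.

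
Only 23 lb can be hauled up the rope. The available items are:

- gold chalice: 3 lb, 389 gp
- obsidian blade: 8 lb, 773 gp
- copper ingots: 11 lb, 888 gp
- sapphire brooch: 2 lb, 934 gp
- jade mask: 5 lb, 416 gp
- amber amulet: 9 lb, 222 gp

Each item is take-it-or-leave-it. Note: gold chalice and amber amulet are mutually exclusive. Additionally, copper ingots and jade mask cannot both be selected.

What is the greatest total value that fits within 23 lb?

By value per lb: sapphire brooch 467.00, gold chalice 129.67, obsidian blade 96.62, jade mask 83.20 lead.
Filling by ratio: gold chalice + obsidian blade + sapphire brooch + jade mask for 2512, with 5 lb left unused.
The 8 lb tied up in gold chalice and jade mask is better spent on copper ingots — total rises to 2595 (21 lb).
Next best is gold chalice + obsidian blade + sapphire brooch + jade mask at 2512 (18 lb) — short by 83.

2595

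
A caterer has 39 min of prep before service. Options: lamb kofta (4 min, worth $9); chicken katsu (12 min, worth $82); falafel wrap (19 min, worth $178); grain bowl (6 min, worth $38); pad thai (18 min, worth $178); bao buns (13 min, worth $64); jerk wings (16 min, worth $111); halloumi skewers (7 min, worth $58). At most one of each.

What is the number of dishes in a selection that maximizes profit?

2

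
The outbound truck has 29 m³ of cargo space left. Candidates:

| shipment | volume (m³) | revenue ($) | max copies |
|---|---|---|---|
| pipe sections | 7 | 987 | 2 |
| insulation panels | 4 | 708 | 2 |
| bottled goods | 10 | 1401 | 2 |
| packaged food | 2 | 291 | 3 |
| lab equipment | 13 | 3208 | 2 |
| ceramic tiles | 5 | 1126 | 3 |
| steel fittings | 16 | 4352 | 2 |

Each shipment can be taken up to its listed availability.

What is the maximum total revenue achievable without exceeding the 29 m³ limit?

7560

The ratio ordering already packs tightly: lab equipment + steel fittings, 29 m³, 7560.
No other feasible combination exceeds 7560.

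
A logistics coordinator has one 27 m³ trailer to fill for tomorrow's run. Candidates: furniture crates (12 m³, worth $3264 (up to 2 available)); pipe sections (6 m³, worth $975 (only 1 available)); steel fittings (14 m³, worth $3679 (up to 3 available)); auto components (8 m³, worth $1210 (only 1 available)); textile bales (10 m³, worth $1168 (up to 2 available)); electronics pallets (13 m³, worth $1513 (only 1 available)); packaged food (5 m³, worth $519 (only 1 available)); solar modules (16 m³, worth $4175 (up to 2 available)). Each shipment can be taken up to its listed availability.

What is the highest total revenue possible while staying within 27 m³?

6943

The ratio heuristic lands on 2×furniture crates (6528) but leaves 3 m³ idle.
The 12 m³ tied up in furniture crates is better spent on steel fittings — total rises to 6943 (26 m³).
The spare 1 m³ is too small for any remaining shipment, and no exchange beats 6943.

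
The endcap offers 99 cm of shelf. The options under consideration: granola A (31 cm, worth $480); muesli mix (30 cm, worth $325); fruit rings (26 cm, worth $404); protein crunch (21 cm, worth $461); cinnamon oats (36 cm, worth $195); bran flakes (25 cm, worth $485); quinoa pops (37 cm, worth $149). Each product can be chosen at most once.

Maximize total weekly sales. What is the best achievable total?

1426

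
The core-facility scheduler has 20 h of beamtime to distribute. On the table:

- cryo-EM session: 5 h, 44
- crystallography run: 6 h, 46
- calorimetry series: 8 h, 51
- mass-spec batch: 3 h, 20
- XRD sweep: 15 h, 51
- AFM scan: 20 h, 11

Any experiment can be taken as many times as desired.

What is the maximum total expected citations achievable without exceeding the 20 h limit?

The ratio ordering already packs tightly: 4×cryo-EM session, 20 h, 176.
Every other selection either busts 20 h or fails to beat 176.

176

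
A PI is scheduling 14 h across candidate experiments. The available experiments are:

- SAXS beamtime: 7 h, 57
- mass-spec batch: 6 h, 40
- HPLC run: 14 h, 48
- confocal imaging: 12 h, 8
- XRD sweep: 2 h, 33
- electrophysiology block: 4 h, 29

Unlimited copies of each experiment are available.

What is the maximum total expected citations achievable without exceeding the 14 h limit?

Best packing: 7×XRD sweep — 14 h, 231 total.

231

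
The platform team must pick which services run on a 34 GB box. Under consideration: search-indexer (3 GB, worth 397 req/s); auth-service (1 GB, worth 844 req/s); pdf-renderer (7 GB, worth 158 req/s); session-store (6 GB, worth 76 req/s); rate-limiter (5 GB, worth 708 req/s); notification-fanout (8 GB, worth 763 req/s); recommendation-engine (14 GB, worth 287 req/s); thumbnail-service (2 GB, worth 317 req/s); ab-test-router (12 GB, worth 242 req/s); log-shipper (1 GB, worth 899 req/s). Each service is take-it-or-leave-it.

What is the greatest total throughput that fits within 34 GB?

Ranking by ratio (throughput/GB): log-shipper 899.00, auth-service 844.00, thumbnail-service 158.50, rate-limiter 141.60.
Taking the top-ratio services first gives search-indexer + auth-service + pdf-renderer + session-store + rate-limiter + notification-fanout + thumbnail-service + log-shipper for 4162 (33 GB).
Dropping pdf-renderer and session-store frees 13 GB; slotting in recommendation-engine (14 GB) lifts the total to 4215 at 34 GB.
Runner-up search-indexer + auth-service + rate-limiter + notification-fanout + thumbnail-service + ab-test-router + log-shipper tops out at 4170.

4215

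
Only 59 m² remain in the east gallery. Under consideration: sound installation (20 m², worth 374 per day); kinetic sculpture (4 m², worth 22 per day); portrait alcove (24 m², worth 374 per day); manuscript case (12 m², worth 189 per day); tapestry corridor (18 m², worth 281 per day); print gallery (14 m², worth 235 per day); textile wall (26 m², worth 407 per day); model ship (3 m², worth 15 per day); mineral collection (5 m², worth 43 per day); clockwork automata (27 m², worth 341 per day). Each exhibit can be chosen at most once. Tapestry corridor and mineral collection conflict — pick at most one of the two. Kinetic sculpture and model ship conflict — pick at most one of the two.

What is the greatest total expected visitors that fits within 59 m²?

983

Density check — sound installation 18.70, print gallery 16.79, manuscript case 15.75 are the best per m².
Taking sound installation + portrait alcove + print gallery: 58 m² used, 983 in expected visitors.
Runner-up sound installation + manuscript case + textile wall tops out at 970.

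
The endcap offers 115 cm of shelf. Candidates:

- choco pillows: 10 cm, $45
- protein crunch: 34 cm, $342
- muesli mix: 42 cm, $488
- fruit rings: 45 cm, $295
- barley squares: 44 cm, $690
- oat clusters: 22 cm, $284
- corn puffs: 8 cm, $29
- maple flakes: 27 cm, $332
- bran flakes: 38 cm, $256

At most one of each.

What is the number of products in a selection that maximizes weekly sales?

The maximum weekly sales within 115 cm is 1510.
For example muesli mix + barley squares + maple flakes achieves it, using 113 cm.
All optima have 3 products.

3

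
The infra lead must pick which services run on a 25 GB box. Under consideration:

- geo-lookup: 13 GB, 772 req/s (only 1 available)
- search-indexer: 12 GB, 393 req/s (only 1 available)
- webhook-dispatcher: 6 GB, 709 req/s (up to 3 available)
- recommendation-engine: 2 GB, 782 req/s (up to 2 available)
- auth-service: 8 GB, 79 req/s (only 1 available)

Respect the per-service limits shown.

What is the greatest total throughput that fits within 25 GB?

3691

Ranking by ratio (throughput/GB): recommendation-engine 391.00, webhook-dispatcher 118.17, geo-lookup 59.38, search-indexer 32.75.
Taking 3×webhook-dispatcher + 2×recommendation-engine: 22 GB used, 3691 in throughput.
That's the maximum — no swap from here does better than 3691.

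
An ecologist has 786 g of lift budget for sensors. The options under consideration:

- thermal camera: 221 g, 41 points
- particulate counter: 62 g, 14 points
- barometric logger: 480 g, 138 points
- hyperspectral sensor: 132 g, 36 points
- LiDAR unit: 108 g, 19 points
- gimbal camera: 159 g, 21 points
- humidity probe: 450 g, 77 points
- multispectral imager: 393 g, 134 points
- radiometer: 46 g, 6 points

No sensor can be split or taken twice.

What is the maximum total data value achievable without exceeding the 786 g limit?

211

Filling by ratio: particulate counter + hyperspectral sensor + LiDAR unit + multispectral imager + radiometer for 209, with 45 g left unused.
The 216 g tied up in particulate counter and LiDAR unit and radiometer is better spent on thermal camera — total rises to 211 (746 g).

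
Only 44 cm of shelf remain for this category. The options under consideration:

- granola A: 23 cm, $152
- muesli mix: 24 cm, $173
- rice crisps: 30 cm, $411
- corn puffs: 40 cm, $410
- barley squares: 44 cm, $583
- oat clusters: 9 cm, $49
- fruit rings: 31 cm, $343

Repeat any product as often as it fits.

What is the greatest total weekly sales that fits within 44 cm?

583

A density-first pass picks rice crisps + oat clusters — 460 at 39 cm.
Replace rice crisps and oat clusters with barley squares: the trade gains 123 net, giving 583 at 44 cm.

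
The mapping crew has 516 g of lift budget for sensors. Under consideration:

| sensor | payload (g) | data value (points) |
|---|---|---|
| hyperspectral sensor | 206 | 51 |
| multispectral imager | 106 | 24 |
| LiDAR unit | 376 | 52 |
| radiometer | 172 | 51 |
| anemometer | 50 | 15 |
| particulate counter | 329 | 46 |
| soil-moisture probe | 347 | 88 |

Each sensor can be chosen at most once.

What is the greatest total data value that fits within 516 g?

By data value per g: anemometer 0.30, radiometer 0.30, soil-moisture probe 0.25, hyperspectral sensor 0.25 lead.
Filling by ratio: hyperspectral sensor + radiometer + anemometer for 117, with 88 g left unused.
Replace hyperspectral sensor and radiometer with multispectral imager + soil-moisture probe: the trade gains 10 net, giving 127 at 503 g.

127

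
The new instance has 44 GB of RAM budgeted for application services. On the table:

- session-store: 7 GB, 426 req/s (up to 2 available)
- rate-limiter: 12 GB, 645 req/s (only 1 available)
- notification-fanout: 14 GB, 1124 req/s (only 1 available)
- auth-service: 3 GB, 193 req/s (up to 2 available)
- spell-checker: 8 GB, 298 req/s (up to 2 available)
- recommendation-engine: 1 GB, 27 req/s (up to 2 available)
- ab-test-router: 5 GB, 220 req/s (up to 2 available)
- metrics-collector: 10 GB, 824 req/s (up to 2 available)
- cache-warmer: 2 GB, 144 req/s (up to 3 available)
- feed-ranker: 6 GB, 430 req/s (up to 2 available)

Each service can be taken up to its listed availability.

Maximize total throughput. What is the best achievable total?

3490

Density check — metrics-collector 82.40, notification-fanout 80.29, cache-warmer 72.00, feed-ranker 71.67 are the best per GB.
Greedy by ratio would take notification-fanout + auth-service + recommendation-engine + 2×metrics-collector + 3×cache-warmer: 44 GB used, total 3424.
Replace auth-service and recommendation-engine and cache-warmer with feed-ranker: the trade gains 66 net, giving 3490 at 44 GB.
That's the maximum — no swap from here does better than 3490.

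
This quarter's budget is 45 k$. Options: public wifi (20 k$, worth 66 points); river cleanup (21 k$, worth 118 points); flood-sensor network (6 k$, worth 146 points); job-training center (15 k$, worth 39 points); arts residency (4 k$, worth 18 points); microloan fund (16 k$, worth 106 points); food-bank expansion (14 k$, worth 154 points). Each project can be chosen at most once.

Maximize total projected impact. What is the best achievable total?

436

Density check — flood-sensor network 24.33, food-bank expansion 11.00, microloan fund 6.62, river cleanup 5.62 are the best per k$.
The ratio heuristic lands on flood-sensor network + arts residency + microloan fund + food-bank expansion (424) but leaves 5 k$ idle.
The 16 k$ tied up in microloan fund is better spent on river cleanup — total rises to 436 (45 k$).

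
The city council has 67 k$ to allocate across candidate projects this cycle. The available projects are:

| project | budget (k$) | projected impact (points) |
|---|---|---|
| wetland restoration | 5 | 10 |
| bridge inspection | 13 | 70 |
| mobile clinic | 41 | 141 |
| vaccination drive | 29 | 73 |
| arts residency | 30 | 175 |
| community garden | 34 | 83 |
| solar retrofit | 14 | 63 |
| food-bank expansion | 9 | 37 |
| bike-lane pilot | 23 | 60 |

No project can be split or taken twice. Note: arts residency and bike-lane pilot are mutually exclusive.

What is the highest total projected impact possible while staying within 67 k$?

By projected impact per k$: arts residency 5.83, bridge inspection 5.38, solar retrofit 4.50 lead.
The ratio ordering already packs tightly: bridge inspection + arts residency + solar retrofit + food-bank expansion, 66 k$, 345.

345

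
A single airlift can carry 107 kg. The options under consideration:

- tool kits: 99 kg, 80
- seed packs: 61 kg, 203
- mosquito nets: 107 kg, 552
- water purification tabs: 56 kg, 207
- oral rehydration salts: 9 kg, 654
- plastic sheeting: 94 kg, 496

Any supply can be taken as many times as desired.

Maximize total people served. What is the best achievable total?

7194

The ratio ordering already packs tightly: 11×oral rehydration salts, 99 kg, 7194.
Nothing else within 107 kg beats 7194.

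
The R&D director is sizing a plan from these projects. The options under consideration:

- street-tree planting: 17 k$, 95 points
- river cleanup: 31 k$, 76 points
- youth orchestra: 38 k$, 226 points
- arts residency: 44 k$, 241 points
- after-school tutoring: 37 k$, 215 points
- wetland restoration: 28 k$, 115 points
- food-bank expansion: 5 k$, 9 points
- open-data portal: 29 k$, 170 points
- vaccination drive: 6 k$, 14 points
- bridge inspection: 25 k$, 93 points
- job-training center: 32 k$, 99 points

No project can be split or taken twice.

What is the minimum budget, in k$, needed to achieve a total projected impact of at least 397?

Minimise k$ subject to total projected impact ≥ 397.
youth orchestra + food-bank expansion + open-data portal: 405 projected impact at 72 k$.
Any bundle with less than 72 k$ falls short of 397.

72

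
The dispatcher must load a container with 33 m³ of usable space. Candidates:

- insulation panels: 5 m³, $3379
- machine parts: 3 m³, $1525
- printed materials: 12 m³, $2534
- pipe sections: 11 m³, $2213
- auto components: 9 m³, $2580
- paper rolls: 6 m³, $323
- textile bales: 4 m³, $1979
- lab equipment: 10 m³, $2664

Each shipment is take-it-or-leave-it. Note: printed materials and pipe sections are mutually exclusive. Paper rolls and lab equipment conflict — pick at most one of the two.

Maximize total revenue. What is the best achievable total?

12127

Taking insulation panels + machine parts + auto components + textile bales + lab equipment: 31 m³ used, 12127 in revenue.
Nothing else feasible within 33 m³ beats 12127.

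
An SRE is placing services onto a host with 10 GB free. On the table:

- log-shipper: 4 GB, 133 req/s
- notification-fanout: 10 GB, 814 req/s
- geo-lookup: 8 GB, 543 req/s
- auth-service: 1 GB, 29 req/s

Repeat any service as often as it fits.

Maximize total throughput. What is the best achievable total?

814

Density check — notification-fanout 81.40, geo-lookup 67.88, log-shipper 33.25, auth-service 29.00 are the best per GB.
Taking notification-fanout: 10 GB used, 814 in throughput.
Nothing else within 10 GB beats 814.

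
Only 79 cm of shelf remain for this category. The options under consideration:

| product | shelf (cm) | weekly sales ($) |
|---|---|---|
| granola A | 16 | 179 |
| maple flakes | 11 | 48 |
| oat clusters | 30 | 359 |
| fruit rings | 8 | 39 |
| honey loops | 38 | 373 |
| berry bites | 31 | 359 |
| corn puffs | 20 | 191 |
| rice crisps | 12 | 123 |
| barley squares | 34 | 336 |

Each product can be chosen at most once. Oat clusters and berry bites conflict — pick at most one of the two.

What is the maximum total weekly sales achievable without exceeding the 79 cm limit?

852

Ranking by ratio (weekly sales/cm): oat clusters 11.97, berry bites 11.58, granola A 11.19, rice crisps 10.25.
Best packing: granola A + oat clusters + corn puffs + rice crisps — 78 cm, 852 total.
Granola A + berry bites + corn puffs + rice crisps (79 cm) also reaches 852 — a tie, but nothing goes higher.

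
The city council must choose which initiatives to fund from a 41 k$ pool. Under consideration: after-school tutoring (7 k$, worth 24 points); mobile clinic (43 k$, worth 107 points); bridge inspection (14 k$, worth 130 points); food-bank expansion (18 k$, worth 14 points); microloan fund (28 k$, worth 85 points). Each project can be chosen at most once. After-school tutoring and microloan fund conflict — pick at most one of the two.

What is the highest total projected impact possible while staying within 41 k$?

168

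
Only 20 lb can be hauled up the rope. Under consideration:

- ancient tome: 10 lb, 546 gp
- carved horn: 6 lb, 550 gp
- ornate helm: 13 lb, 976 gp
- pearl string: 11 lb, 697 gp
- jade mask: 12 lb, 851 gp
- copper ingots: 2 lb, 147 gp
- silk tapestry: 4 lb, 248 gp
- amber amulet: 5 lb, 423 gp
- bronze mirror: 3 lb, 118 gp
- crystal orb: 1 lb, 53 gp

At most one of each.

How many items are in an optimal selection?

Best achievable value is 1579.
carved horn + ornate helm + crystal orb hits 1579 at 20 lb.
All optima have 3 items.

3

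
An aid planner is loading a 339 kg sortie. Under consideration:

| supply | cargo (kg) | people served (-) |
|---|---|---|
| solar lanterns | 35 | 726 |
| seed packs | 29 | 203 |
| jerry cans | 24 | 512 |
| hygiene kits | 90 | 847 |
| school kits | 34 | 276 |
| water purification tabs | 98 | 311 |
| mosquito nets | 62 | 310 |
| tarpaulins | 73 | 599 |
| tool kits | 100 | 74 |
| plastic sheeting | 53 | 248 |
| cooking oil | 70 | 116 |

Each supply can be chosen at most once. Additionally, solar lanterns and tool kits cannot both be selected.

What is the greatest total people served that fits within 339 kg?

Best packing: solar lanterns + seed packs + jerry cans + hygiene kits + school kits + tarpaulins + plastic sheeting — 338 kg, 3411 total.

3411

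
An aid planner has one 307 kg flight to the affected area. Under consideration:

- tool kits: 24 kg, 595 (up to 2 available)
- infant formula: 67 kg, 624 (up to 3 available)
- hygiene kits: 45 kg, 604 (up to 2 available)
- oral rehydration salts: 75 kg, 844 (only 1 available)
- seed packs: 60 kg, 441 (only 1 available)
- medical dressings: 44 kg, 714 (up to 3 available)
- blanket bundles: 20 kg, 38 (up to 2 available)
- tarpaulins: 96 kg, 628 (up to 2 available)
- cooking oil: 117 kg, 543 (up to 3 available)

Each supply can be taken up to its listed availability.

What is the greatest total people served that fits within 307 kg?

Greedy by ratio would take 2×tool kits + 2×hygiene kits + 3×medical dressings + blanket bundles: 290 kg used, total 4578.
Dropping hygiene kits and blanket bundles frees 65 kg; slotting in oral rehydration salts (75 kg) lifts the total to 4780 at 300 kg.

4780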